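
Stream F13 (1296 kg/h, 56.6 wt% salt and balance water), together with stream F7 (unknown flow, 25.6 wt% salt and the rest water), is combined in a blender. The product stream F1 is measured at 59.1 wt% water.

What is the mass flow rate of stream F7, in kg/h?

Let F7 be the unknown flow. Total out = 1296 + F7.
water balance: 562.46 + 0.744·F7 = 0.591·(1296 + F7)
(0.744 − 0.591)·F7 = 0.591×1296 − 562.46 = 203.47
F7 = 203.47 / 0.153 = 1329.9 kg/h

1330 kg/h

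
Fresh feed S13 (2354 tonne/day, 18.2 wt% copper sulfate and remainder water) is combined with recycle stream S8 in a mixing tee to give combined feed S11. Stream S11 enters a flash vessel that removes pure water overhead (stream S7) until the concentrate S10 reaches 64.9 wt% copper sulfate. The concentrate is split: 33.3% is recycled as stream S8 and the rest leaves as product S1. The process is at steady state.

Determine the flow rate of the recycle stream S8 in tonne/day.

329.6 tonne/day

Overall copper sulfate balance (none leaves overhead): copper sulfate in fresh feed = copper sulfate in product, i.e. 2354×0.182 = (1−0.333)·S10·0.649.
S10 = 428.43/(0.649×0.667) = 989.71 tonne/day.
Recycle S8 = 0.333×989.71 = 329.57 tonne/day.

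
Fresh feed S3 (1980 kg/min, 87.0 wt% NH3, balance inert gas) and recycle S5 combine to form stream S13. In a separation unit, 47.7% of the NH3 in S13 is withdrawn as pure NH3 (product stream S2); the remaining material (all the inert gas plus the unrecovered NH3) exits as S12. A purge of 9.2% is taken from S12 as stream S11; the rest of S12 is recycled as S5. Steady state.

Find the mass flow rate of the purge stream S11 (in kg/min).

inert gas enters only via S3 and leaves only via the purge: 1980×0.130 = 0.092×(inert gas in S12), and the separation unit passes all inert gas, so inert gas in S13 = inert gas in S12 = 2797.8 kg/min.
NH3 in S13: m_A = 1980×0.870 + (1−0.092)·(1−0.477)·m_A, so m_A = 1722.6/0.5251 = 3280.4 kg/min.
S12 = (1−0.477)×3280.4 + 2797.8 = 4513.5 kg/min.
Purge S11 = 0.092×4513.5 = 415.24 kg/min.

415.2 kg/min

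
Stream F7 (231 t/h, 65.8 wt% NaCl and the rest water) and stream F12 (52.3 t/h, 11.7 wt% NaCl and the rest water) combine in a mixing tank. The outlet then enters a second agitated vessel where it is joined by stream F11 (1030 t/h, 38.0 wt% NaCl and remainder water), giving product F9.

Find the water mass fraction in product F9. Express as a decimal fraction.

Overall, product flow = 1313.3 t/h.
water in = 231×0.342 + 52.3×0.883 + 1030×0.620 = 763.78 t/h.
water fraction in F9 = 0.5816.

0.5816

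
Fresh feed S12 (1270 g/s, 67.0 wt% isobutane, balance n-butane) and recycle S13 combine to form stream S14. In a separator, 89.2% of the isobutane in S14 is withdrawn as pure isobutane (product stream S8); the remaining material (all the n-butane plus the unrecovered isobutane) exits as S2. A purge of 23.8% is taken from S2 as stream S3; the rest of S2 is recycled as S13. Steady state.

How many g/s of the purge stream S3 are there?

n-butane enters only via S12 and leaves only via the purge: 1270×0.330 = 0.238×(n-butane in S2), and the separator passes all n-butane, so n-butane in S14 = n-butane in S2 = 1760.9 g/s.
isobutane in S14: m_A = 1270×0.670 + (1−0.238)·(1−0.892)·m_A, so m_A = 850.9/0.9177 = 927.21 g/s.
S2 = (1−0.892)×927.21 + 1760.9 = 1861.1 g/s.
Purge S3 = 0.238×1861.1 = 442.93 g/s.

442.9 g/s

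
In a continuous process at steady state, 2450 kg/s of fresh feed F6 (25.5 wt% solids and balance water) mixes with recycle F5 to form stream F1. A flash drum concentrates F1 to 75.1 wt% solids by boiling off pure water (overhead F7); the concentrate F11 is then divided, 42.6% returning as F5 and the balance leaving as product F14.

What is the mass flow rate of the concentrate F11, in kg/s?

1449 kg/s

Overall solids balance (none leaves overhead): solids in fresh feed = solids in product, i.e. 2450×0.255 = (1−0.426)·F11·0.751.
F11 = 624.75/(0.751×0.574) = 1449.3 kg/s.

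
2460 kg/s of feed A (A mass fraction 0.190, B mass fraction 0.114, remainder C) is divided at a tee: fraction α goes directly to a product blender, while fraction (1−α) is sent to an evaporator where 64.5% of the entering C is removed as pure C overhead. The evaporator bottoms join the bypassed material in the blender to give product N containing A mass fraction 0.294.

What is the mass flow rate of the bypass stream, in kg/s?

521.6 kg/s

All 2460×0.190 = 467.4 kg/s of A reaches N, so N = 467.4/0.294 = 1589.8 kg/s and vapour = 870.2 kg/s.
The evaporator receives (1−α)·2460 of feed at 0.696 C and removes 0.645 of that C:
0.645×0.696×(1−α)×2460 = 870.2
(1−α) = 870.2/1104.3 = 0.7880;  α = 0.2120.
Bypass flow = 0.2120×2460 = 521.56 kg/s.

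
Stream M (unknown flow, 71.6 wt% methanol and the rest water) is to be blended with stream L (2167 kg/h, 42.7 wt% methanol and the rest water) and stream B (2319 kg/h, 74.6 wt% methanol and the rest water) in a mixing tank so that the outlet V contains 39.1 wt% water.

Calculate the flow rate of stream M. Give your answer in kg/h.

716.7 kg/h

Let M be the unknown flow. Total out = 4486 + M.
water balance: 1830.7 + 0.284·M = 0.391·(4486 + M)
(0.284 − 0.391)·M = 0.391×4486 − 1830.7 = -76.691
M = -76.691 / -0.107 = 716.74 kg/h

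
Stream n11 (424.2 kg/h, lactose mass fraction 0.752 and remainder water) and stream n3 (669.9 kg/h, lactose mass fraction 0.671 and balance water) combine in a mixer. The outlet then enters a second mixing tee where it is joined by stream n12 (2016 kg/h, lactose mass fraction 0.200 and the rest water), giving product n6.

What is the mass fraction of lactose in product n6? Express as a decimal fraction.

0.377

Overall, product flow = 3110.1 kg/h.
lactose in = 424.2×0.752 + 669.9×0.671 + 2016×0.200 = 1171.7 kg/h.
lactose fraction in n6 = 0.377.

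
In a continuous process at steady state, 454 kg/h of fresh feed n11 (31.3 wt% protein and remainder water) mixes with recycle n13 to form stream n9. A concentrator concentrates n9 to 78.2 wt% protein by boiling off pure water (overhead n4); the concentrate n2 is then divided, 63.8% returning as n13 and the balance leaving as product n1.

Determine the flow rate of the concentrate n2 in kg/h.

502 kg/h

Overall protein balance (none leaves overhead): protein in fresh feed = protein in product, i.e. 454×0.313 = (1−0.638)·n2·0.782.
n2 = 142.1/(0.782×0.362) = 501.98 kg/h.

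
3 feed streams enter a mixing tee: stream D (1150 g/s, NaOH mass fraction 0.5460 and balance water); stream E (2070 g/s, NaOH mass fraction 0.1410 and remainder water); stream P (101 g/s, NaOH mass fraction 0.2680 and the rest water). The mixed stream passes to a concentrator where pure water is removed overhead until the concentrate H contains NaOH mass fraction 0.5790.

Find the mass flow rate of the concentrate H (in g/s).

NaOH entering = 1150×0.546 + 2070×0.141 + 101×0.268 = 946.84 g/s.
All NaOH reports to H, so H = 946.84/0.579 = 1635.3 g/s.

1635 g/s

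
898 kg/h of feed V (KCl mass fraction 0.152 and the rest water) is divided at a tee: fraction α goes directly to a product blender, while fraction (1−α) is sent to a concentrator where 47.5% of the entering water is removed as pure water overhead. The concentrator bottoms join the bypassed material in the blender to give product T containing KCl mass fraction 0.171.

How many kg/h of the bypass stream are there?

650.3 kg/h

All 898×0.152 = 136.5 kg/h of KCl reaches T, so T = 136.5/0.171 = 798.22 kg/h and vapour = 99.778 kg/h.
The evaporator receives (1−α)·898 of feed at 0.848 water and removes 0.475 of that water:
0.475×0.848×(1−α)×898 = 99.778
(1−α) = 99.778/361.71 = 0.2758;  α = 0.7242.
Bypass flow = 0.7242×898 = 650.29 kg/h.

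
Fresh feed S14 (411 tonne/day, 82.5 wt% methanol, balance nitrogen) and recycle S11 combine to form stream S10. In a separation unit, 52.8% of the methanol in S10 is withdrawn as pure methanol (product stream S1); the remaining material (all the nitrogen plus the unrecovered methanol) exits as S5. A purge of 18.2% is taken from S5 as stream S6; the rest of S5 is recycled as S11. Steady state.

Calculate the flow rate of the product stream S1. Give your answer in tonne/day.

methanol in S10: m_A = 411×0.825 + (1−0.182)·(1−0.528)·m_A, so m_A = 339.07/0.6139 = 552.33 tonne/day.
Product S1 = 0.528×552.33 = 291.63 tonne/day.

291.6 tonne/day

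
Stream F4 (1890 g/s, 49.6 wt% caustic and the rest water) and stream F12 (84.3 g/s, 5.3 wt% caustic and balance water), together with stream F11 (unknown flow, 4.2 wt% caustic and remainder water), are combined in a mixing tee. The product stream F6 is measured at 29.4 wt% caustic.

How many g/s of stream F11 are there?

Let F11 be the unknown flow. Total out = 1974.3 + F11.
caustic balance: 941.91 + 0.042·F11 = 0.294·(1974.3 + F11)
(0.042 − 0.294)·F11 = 0.294×1974.3 − 941.91 = -361.46
F11 = -361.46 / -0.252 = 1434.4 g/s

1434 g/s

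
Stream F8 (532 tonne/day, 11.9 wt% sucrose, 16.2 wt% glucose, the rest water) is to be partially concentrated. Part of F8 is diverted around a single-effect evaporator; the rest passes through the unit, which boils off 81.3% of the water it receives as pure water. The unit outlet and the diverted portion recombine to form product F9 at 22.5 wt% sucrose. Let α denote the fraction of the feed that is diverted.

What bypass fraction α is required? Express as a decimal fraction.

0.194

All 532×0.119 = 63.308 tonne/day of sucrose reaches F9, so F9 = 63.308/0.225 = 281.37 tonne/day and vapour = 250.63 tonne/day.
The evaporator receives (1−α)·532 of feed at 0.719 water and removes 0.813 of that water:
0.813×0.719×(1−α)×532 = 250.63
(1−α) = 250.63/310.98 = 0.8059;  α = 0.1941.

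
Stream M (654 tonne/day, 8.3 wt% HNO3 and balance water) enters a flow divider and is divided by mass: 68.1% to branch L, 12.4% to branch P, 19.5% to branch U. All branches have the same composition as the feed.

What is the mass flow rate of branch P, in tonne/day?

Branch P flow = 0.124×654 = 81.096 tonne/day.

81.1 tonne/day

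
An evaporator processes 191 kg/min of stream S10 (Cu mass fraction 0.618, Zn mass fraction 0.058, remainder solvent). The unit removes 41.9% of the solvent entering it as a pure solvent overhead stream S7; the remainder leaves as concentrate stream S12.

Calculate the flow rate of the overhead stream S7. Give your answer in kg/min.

solvent entering = 191×0.324 = 61.884 kg/min; overhead removed = 0.419×61.884 = 25.929 kg/min.

25.93 kg/min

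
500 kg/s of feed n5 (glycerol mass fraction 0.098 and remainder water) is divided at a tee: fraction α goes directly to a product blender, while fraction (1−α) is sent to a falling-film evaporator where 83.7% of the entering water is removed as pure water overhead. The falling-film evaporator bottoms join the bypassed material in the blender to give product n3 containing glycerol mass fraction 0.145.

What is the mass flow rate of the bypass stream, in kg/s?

285.3 kg/s

All 500×0.098 = 49 kg/s of glycerol reaches n3, so n3 = 49/0.145 = 337.93 kg/s and vapour = 162.07 kg/s.
The evaporator receives (1−α)·500 of feed at 0.902 water and removes 0.837 of that water:
0.837×0.902×(1−α)×500 = 162.07
(1−α) = 162.07/377.49 = 0.4293;  α = 0.5707.
Bypass flow = 0.5707×500 = 285.33 kg/s.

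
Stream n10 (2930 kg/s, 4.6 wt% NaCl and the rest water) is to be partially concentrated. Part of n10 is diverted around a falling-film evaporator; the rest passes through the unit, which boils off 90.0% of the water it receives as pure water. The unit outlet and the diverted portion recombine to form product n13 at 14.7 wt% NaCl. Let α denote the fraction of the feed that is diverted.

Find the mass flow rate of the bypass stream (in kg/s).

585.3 kg/s

All 2930×0.046 = 134.78 kg/s of NaCl reaches n13, so n13 = 134.78/0.147 = 916.87 kg/s and vapour = 2013.1 kg/s.
The evaporator receives (1−α)·2930 of feed at 0.954 water and removes 0.900 of that water:
0.900×0.954×(1−α)×2930 = 2013.1
(1−α) = 2013.1/2515.7 = 0.8002;  α = 0.1998.
Bypass flow = 0.1998×2930 = 585.34 kg/s.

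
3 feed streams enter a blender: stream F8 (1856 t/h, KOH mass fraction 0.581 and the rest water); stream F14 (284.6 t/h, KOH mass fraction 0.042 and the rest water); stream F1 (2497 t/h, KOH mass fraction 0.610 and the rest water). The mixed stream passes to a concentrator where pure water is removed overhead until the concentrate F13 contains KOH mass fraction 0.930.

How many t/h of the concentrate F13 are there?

KOH entering = 1856×0.581 + 284.6×0.042 + 2497×0.610 = 2613.5 t/h.
All KOH reports to F13, so F13 = 2613.5/0.930 = 2810.2 t/h.

2810 t/h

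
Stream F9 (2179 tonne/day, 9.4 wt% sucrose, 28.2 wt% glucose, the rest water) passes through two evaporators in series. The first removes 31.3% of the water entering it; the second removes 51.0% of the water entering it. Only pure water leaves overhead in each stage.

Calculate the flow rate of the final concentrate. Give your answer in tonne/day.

water in feed = 2179×0.624 = 1359.7 tonne/day.
After stage 1: water left = (1−0.313)×1359.7 = 934.11; stream total = 1753.4 tonne/day.
After stage 2: water left = (1−0.510)×934.11 = 457.71; final concentrate = 1277 tonne/day.

1277 tonne/day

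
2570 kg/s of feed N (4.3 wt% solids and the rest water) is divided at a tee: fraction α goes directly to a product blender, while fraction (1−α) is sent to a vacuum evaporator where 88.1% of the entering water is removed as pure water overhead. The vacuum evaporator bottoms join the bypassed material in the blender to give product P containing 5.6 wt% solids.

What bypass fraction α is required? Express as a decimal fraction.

All 2570×0.043 = 110.51 kg/s of solids reaches P, so P = 110.51/0.056 = 1973.4 kg/s and vapour = 596.61 kg/s.
The evaporator receives (1−α)·2570 of feed at 0.957 water and removes 0.881 of that water:
0.881×0.957×(1−α)×2570 = 596.61
(1−α) = 596.61/2166.8 = 0.2753;  α = 0.7247.

0.725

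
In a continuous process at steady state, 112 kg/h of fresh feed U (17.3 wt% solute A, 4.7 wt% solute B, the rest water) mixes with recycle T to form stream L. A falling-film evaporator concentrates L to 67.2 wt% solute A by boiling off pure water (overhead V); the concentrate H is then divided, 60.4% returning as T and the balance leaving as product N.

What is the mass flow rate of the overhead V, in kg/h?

Overall solute A balance (none leaves overhead): solute A in fresh feed = solute A in product, i.e. 112×0.173 = (1−0.604)·H·0.672.
H = 19.376/(0.672×0.396) = 72.811 kg/h.
Recycle T = 0.604×72.811 = 43.978 kg/h.
Combined feed L = 112 + 43.978 = 155.98 kg/h.
Overhead V = L − H = 155.98 − 72.811 = 83.167 kg/h.

83.17 kg/h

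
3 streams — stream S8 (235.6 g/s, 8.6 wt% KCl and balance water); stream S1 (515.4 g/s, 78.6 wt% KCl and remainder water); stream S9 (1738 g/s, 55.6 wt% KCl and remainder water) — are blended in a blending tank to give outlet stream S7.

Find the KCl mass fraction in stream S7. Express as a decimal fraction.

0.559

Total flow out = 235.6 + 515.4 + 1738 = 2489 g/s.
KCl in = 235.6×0.086 + 515.4×0.786 + 1738×0.556 = 1391.7 g/s.
KCl mass fraction in S7 = 1391.7/2489 = 0.559.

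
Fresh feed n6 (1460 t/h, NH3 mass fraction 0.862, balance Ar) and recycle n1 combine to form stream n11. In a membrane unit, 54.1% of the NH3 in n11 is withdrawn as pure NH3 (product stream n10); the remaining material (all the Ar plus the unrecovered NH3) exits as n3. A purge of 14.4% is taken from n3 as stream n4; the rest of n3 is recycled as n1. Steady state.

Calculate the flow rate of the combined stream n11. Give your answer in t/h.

3472 t/h

Ar enters only via n6 and leaves only via the purge: 1460×0.138 = 0.144×(Ar in n3), and the membrane unit passes all Ar, so Ar in n11 = Ar in n3 = 1399.2 t/h.
NH3 in n11: m_A = 1460×0.862 + (1−0.144)·(1−0.541)·m_A, so m_A = 1258.5/0.6071 = 2073 t/h.
n11 = 2073 + 1399.2 = 3472.2 t/h.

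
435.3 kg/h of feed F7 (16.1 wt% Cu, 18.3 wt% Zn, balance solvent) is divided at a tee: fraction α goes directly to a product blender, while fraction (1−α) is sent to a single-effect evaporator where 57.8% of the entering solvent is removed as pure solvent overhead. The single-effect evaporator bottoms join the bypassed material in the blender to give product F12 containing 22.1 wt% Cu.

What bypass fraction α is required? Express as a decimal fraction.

All 435.3×0.161 = 70.083 kg/h of Cu reaches F12, so F12 = 70.083/0.221 = 317.12 kg/h and vapour = 118.18 kg/h.
The evaporator receives (1−α)·435.3 of feed at 0.656 solvent and removes 0.578 of that solvent:
0.578×0.656×(1−α)×435.3 = 118.18
(1−α) = 118.18/165.05 = 0.7160;  α = 0.2840.

0.284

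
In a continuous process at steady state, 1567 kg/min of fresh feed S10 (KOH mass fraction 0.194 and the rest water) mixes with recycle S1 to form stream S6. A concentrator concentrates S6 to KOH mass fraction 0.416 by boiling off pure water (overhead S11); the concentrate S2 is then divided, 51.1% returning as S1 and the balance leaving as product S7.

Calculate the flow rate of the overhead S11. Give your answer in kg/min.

836.2 kg/min

Overall KOH balance (none leaves overhead): KOH in fresh feed = KOH in product, i.e. 1567×0.194 = (1−0.511)·S2·0.416.
S2 = 304/(0.416×0.489) = 1494.4 kg/min.
Recycle S1 = 0.511×1494.4 = 763.64 kg/min.
Combined feed S6 = 1567 + 763.64 = 2330.6 kg/min.
Overhead S11 = S6 − S2 = 2330.6 − 1494.4 = 836.24 kg/min.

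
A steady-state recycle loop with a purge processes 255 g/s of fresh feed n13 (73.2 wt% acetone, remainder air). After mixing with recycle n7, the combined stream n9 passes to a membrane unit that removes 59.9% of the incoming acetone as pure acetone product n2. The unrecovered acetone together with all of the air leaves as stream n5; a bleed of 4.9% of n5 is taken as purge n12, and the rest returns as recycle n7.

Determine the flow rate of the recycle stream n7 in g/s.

air enters only via n13 and leaves only via the purge: 255×0.268 = 0.049×(air in n5), and the membrane unit passes all air, so air in n9 = air in n5 = 1394.7 g/s.
acetone in n9: m_A = 255×0.732 + (1−0.049)·(1−0.599)·m_A, so m_A = 186.66/0.6186 = 301.72 g/s.
n5 = (1−0.599)×301.72 + 1394.7 = 1515.7 g/s.
Recycle n7 = (1−0.049)×1515.7 = 1441.4 g/s.

1441 g/s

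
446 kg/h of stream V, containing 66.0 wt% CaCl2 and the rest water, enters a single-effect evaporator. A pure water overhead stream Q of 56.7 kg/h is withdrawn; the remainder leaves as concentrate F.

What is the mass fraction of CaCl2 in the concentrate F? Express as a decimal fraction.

CaCl2 is not removed: 446×0.660 = 294.36 kg/h of CaCl2 enters F.
Concentrate = 446 − 56.7 = 389.3 kg/h.
Mass fraction = 294.36/389.3 = 0.756.

0.756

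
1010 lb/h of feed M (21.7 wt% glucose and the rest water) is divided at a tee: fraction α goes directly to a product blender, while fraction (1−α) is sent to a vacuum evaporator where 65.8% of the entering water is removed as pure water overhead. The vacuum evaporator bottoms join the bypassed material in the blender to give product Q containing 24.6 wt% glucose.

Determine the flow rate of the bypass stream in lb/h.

All 1010×0.217 = 219.17 lb/h of glucose reaches Q, so Q = 219.17/0.246 = 890.93 lb/h and vapour = 119.07 lb/h.
The evaporator receives (1−α)·1010 of feed at 0.783 water and removes 0.658 of that water:
0.658×0.783×(1−α)×1010 = 119.07
(1−α) = 119.07/520.37 = 0.2288;  α = 0.7712.
Bypass flow = 0.7712×1010 = 778.9 lb/h.

778.9 lb/h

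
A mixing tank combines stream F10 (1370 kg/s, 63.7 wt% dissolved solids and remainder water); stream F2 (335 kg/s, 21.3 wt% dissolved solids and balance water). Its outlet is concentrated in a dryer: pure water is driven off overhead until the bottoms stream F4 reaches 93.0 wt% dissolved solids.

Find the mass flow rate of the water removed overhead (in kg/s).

689.9 kg/s

dissolved solids entering = 1370×0.637 + 335×0.213 = 944.05 kg/s.
All dissolved solids reports to F4, so F4 = 944.05/0.930 = 1015.1 kg/s.
Total feed = 1705 kg/s; overhead = 1705 − 1015.1 = 689.9 kg/s.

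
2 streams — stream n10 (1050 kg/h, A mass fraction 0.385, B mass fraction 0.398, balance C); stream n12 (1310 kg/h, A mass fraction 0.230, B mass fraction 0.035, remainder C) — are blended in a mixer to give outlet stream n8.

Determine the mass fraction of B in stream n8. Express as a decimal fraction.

0.197

Total flow out = 1050 + 1310 = 2360 kg/h.
B in = 1050×0.398 + 1310×0.035 = 463.75 kg/h.
B mass fraction in n8 = 463.75/2360 = 0.197.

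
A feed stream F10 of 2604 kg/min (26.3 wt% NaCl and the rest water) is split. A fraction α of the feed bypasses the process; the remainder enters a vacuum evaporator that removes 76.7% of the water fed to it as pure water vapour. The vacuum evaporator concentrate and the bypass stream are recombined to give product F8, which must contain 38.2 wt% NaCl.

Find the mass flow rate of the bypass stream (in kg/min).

All 2604×0.263 = 684.85 kg/min of NaCl reaches F8, so F8 = 684.85/0.382 = 1792.8 kg/min and vapour = 811.19 kg/min.
The evaporator receives (1−α)·2604 of feed at 0.737 water and removes 0.767 of that water:
0.767×0.737×(1−α)×2604 = 811.19
(1−α) = 811.19/1472 = 0.5511;  α = 0.4489.
Bypass flow = 0.4489×2604 = 1169 kg/min.

1169 kg/min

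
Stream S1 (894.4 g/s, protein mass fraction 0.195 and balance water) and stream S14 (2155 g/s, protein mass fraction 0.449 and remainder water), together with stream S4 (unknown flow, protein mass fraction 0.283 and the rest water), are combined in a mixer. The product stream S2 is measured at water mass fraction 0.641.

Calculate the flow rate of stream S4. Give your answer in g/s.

Let S4 be the unknown flow. Total out = 3049.4 + S4.
water balance: 1907.4 + 0.717·S4 = 0.641·(3049.4 + S4)
(0.717 − 0.641)·S4 = 0.641×3049.4 − 1907.4 = 47.268
S4 = 47.268 / 0.076 = 621.95 g/s

622 g/s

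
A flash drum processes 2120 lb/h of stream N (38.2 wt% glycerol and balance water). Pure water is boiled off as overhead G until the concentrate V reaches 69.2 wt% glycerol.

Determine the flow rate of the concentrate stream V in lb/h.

1170 lb/h

glycerol is conserved: 2120×0.382 = 809.84 lb/h all reports to the concentrate.
Concentrate = 809.84/(target fraction) = 1170.3 lb/h.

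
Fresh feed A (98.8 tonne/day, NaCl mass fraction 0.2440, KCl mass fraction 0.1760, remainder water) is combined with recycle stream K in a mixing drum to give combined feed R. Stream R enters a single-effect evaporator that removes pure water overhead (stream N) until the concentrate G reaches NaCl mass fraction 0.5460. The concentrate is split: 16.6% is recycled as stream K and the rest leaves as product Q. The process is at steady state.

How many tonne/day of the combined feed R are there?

107.6 tonne/day

Overall NaCl balance (none leaves overhead): NaCl in fresh feed = NaCl in product, i.e. 98.8×0.244 = (1−0.166)·G·0.546.
G = 24.107/(0.546×0.834) = 52.941 tonne/day.
Recycle K = 0.166×52.941 = 8.7881 tonne/day.
Combined feed R = 98.8 + 8.7881 = 107.59 tonne/day.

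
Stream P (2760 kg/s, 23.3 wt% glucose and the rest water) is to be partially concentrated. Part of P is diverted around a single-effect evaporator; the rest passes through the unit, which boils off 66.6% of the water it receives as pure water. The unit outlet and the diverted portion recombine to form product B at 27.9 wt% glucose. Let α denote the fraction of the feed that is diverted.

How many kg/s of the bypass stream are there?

1869 kg/s

All 2760×0.233 = 643.08 kg/s of glucose reaches B, so B = 643.08/0.279 = 2304.9 kg/s and vapour = 455.05 kg/s.
The evaporator receives (1−α)·2760 of feed at 0.767 water and removes 0.666 of that water:
0.666×0.767×(1−α)×2760 = 455.05
(1−α) = 455.05/1409.9 = 0.3228;  α = 0.6772.
Bypass flow = 0.6772×2760 = 1869.2 kg/s.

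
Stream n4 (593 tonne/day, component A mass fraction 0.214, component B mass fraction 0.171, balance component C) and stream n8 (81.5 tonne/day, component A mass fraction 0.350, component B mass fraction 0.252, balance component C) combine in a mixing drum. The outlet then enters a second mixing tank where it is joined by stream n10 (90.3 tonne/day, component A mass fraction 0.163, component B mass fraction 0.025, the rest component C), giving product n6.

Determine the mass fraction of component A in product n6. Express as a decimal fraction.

0.222

Overall, product flow = 764.8 tonne/day.
component A in = 593×0.214 + 81.5×0.350 + 90.3×0.163 = 170.15 tonne/day.
component A fraction in n6 = 0.222.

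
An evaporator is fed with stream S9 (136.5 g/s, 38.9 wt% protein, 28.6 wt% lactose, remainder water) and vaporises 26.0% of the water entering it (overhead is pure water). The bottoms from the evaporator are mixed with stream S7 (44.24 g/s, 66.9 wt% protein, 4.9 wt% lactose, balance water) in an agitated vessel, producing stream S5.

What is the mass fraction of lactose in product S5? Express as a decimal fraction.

Vapour removed = 0.260×0.325×136.5 = 11.534 g/s; concentrate = 124.97 g/s.
lactose reaching the mixer = 39.039 (from concentrate) + 44.24×0.049 = 41.207 g/s.
Product flow = 124.97 + 44.24 = 169.21 g/s; lactose fraction = 0.244.

0.244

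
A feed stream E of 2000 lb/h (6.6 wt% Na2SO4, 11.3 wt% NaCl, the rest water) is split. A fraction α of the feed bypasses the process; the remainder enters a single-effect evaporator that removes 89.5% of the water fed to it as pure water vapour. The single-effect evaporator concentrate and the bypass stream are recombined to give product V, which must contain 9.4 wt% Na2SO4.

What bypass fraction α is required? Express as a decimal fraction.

All 2000×0.066 = 132 lb/h of Na2SO4 reaches V, so V = 132/0.094 = 1404.3 lb/h and vapour = 595.74 lb/h.
The evaporator receives (1−α)·2000 of feed at 0.821 water and removes 0.895 of that water:
0.895×0.821×(1−α)×2000 = 595.74
(1−α) = 595.74/1469.6 = 0.4054;  α = 0.5946.

0.595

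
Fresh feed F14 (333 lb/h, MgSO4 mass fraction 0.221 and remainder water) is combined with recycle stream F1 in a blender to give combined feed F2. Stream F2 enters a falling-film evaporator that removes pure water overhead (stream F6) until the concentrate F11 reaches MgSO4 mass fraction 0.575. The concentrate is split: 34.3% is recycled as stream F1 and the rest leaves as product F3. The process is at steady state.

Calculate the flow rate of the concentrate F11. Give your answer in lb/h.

194.8 lb/h

Overall MgSO4 balance (none leaves overhead): MgSO4 in fresh feed = MgSO4 in product, i.e. 333×0.221 = (1−0.343)·F11·0.575.
F11 = 73.593/(0.575×0.657) = 194.81 lb/h.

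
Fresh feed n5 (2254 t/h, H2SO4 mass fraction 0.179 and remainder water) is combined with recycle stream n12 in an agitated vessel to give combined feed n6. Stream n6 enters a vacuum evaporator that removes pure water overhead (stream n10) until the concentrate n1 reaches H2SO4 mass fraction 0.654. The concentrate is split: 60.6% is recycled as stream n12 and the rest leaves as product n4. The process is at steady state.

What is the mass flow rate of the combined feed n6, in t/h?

3203 t/h

Overall H2SO4 balance (none leaves overhead): H2SO4 in fresh feed = H2SO4 in product, i.e. 2254×0.179 = (1−0.606)·n1·0.654.
n1 = 403.47/(0.654×0.394) = 1565.8 t/h.
Recycle n12 = 0.606×1565.8 = 948.87 t/h.
Combined feed n6 = 2254 + 948.87 = 3202.9 t/h.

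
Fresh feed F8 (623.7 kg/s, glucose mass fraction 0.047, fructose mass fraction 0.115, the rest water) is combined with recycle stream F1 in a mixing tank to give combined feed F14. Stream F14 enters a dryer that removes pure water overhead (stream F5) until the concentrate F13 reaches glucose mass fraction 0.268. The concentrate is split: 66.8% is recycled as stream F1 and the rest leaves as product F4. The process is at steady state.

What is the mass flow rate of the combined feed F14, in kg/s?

843.8 kg/s

Overall glucose balance (none leaves overhead): glucose in fresh feed = glucose in product, i.e. 623.7×0.047 = (1−0.668)·F13·0.268.
F13 = 29.314/(0.268×0.332) = 329.46 kg/s.
Recycle F1 = 0.668×329.46 = 220.08 kg/s.
Combined feed F14 = 623.7 + 220.08 = 843.78 kg/s.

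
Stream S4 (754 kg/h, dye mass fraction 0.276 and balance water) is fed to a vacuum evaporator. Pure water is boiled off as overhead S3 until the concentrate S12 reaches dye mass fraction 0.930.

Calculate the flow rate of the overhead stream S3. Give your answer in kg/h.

530.2 kg/h

dye is conserved: 754×0.276 = 208.1 kg/h all reports to the concentrate.
Concentrate = 208.1/(target fraction) = 223.77 kg/h.
Overhead = 754 − 223.77 = 530.23 kg/h.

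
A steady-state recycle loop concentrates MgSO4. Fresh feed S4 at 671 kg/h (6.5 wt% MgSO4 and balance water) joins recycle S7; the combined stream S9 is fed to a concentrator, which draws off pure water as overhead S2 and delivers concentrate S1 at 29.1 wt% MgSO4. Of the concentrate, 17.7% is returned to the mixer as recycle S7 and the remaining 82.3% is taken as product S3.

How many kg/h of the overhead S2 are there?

521.1 kg/h

Overall MgSO4 balance (none leaves overhead): MgSO4 in fresh feed = MgSO4 in product, i.e. 671×0.065 = (1−0.177)·S1·0.291.
S1 = 43.615/(0.291×0.823) = 182.11 kg/h.
Recycle S7 = 0.177×182.11 = 32.234 kg/h.
Combined feed S9 = 671 + 32.234 = 703.23 kg/h.
Overhead S2 = S9 − S1 = 703.23 − 182.11 = 521.12 kg/h.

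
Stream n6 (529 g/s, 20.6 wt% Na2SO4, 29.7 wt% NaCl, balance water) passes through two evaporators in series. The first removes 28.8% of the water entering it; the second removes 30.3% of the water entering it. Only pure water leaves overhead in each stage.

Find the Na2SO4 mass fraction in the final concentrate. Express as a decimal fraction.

0.275

water in feed = 529×0.497 = 262.91 g/s.
After stage 1: water left = (1−0.288)×262.91 = 187.19; stream total = 453.28 g/s.
After stage 2: water left = (1−0.303)×187.19 = 130.47; final concentrate = 396.56 g/s.
Na2SO4 fraction = 108.97/396.56 = 0.275.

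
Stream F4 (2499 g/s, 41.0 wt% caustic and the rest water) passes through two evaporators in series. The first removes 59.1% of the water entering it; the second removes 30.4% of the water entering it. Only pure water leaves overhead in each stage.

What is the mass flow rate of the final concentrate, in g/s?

water in feed = 2499×0.590 = 1474.4 g/s.
After stage 1: water left = (1−0.591)×1474.4 = 603.03; stream total = 1627.6 g/s.
After stage 2: water left = (1−0.304)×603.03 = 419.71; final concentrate = 1444.3 g/s.

1444 g/s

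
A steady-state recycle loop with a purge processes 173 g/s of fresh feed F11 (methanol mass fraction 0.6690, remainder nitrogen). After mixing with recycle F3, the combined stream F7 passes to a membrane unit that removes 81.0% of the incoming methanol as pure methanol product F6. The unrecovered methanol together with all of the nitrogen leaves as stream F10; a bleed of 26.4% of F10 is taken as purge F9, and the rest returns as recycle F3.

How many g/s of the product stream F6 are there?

109 g/s

methanol in F7: m_A = 173×0.669 + (1−0.264)·(1−0.810)·m_A, so m_A = 115.74/0.8602 = 134.55 g/s.
Product F6 = 0.810×134.55 = 108.99 g/s.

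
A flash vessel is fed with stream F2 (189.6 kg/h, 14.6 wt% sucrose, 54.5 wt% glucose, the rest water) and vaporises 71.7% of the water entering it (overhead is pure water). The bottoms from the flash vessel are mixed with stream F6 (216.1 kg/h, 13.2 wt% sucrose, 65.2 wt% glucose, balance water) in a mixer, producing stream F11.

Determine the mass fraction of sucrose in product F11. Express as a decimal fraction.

0.155

Vapour removed = 0.717×0.309×189.6 = 42.006 kg/h; concentrate = 147.59 kg/h.
sucrose reaching the mixer = 27.682 (from concentrate) + 216.1×0.132 = 56.207 kg/h.
Product flow = 147.59 + 216.1 = 363.69 kg/h; sucrose fraction = 0.155.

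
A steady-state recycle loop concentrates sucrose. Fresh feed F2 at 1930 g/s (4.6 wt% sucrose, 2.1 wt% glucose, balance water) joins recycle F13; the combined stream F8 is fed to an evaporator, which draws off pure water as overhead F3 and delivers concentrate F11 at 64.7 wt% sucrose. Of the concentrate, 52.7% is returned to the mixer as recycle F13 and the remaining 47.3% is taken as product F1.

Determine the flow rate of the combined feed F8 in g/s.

Overall sucrose balance (none leaves overhead): sucrose in fresh feed = sucrose in product, i.e. 1930×0.046 = (1−0.527)·F11·0.647.
F11 = 88.78/(0.647×0.473) = 290.1 g/s.
Recycle F13 = 0.527×290.1 = 152.88 g/s.
Combined feed F8 = 1930 + 152.88 = 2082.9 g/s.

2083 g/s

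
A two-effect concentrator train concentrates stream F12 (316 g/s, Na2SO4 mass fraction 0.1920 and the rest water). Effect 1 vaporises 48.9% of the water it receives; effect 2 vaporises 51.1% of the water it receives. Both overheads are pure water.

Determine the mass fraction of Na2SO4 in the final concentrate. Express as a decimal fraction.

0.4874

water in feed = 316×0.808 = 255.33 g/s.
After stage 1: water left = (1−0.489)×255.33 = 130.47; stream total = 191.14 g/s.
After stage 2: water left = (1−0.511)×130.47 = 63.801; final concentrate = 124.47 g/s.
Na2SO4 fraction = 60.672/124.47 = 0.4874.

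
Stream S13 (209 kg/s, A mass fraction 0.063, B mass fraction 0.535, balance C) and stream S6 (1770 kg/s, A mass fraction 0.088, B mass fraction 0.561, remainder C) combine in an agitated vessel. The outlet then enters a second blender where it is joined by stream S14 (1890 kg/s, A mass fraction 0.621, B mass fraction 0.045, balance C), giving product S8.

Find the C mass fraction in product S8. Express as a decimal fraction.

0.345

Overall, product flow = 3869 kg/s.
C in = 209×0.402 + 1770×0.351 + 1890×0.334 = 1336.5 kg/s.
C fraction in S8 = 0.345.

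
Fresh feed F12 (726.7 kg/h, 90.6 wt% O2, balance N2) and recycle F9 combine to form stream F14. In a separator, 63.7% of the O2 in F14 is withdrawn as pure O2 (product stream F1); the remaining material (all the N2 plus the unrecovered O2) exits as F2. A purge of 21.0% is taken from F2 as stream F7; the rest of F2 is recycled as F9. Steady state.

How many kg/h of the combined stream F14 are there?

1248 kg/h

N2 enters only via F12 and leaves only via the purge: 726.7×0.094 = 0.210×(N2 in F2), and the separator passes all N2, so N2 in F14 = N2 in F2 = 325.28 kg/h.
O2 in F14: m_A = 726.7×0.906 + (1−0.210)·(1−0.637)·m_A, so m_A = 658.39/0.7132 = 923.11 kg/h.
F14 = 923.11 + 325.28 = 1248.4 kg/h.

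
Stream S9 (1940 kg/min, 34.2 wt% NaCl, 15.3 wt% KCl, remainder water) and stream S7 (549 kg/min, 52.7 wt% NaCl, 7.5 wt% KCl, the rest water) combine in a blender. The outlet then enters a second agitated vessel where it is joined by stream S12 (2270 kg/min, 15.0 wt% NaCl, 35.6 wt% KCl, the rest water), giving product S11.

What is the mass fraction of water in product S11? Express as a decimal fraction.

0.487

Overall, product flow = 4759 kg/min.
water in = 1940×0.505 + 549×0.398 + 2270×0.494 = 2319.6 kg/min.
water fraction in S11 = 0.487.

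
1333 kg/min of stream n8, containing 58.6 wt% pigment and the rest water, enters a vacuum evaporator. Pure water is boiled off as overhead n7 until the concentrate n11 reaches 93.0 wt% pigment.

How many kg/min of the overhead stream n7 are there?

493.1 kg/min

pigment is conserved: 1333×0.586 = 781.14 kg/min all reports to the concentrate.
Concentrate = 781.14/(target fraction) = 839.93 kg/min.
Overhead = 1333 − 839.93 = 493.07 kg/min.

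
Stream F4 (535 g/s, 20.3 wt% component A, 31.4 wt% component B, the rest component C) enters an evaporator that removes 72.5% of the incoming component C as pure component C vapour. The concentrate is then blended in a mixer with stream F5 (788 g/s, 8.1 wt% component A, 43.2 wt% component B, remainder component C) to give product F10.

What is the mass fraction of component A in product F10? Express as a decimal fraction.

Vapour removed = 0.725×0.483×535 = 187.34 g/s; concentrate = 347.66 g/s.
component A reaching the mixer = 108.61 (from concentrate) + 788×0.081 = 172.43 g/s.
Product flow = 347.66 + 788 = 1135.7 g/s; component A fraction = 0.1518.

0.1518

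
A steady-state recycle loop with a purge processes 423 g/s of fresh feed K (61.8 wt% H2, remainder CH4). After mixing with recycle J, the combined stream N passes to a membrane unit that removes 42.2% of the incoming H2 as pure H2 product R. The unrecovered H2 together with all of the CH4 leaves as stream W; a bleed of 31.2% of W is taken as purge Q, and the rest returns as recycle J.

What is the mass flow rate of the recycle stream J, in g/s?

528.9 g/s

CH4 enters only via K and leaves only via the purge: 423×0.382 = 0.312×(CH4 in W), and the membrane unit passes all CH4, so CH4 in N = CH4 in W = 517.9 g/s.
H2 in N: m_A = 423×0.618 + (1−0.312)·(1−0.422)·m_A, so m_A = 261.41/0.6023 = 434 g/s.
W = (1−0.422)×434 + 517.9 = 768.76 g/s.
Recycle J = (1−0.312)×768.76 = 528.9 g/s.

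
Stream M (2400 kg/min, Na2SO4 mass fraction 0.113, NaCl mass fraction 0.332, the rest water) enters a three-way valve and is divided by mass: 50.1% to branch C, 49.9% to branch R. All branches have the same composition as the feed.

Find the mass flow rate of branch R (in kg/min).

Branch R flow = 0.499×2400 = 1197.6 kg/min.

1198 kg/min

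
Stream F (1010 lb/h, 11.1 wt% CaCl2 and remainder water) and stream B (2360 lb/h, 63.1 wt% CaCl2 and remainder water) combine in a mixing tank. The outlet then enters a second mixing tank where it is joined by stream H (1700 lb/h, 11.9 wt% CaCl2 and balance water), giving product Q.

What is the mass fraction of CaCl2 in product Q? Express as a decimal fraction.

Overall, product flow = 5070 lb/h.
CaCl2 in = 1010×0.111 + 2360×0.631 + 1700×0.119 = 1803.6 lb/h.
CaCl2 fraction in Q = 0.356.

0.356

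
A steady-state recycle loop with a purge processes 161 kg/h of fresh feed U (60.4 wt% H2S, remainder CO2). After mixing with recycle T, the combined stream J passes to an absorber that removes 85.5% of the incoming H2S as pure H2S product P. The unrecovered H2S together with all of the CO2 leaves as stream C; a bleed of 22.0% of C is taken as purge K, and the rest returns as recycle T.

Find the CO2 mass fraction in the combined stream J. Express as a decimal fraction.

0.726

CO2 enters only via U and leaves only via the purge: 161×0.396 = 0.220×(CO2 in C), and the absorber passes all CO2, so CO2 in J = CO2 in C = 289.8 kg/h.
H2S in J: m_A = 161×0.604 + (1−0.220)·(1−0.855)·m_A, so m_A = 97.244/0.8869 = 109.64 kg/h.
J = 109.64 + 289.8 = 399.44 kg/h.
CO2 fraction in J = 289.8/399.44 = 0.726.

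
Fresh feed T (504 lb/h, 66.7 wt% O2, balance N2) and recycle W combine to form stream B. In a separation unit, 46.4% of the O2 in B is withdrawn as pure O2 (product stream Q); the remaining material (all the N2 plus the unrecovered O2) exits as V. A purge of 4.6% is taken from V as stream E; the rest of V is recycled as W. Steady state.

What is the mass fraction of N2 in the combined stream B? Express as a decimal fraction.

0.841

N2 enters only via T and leaves only via the purge: 504×0.333 = 0.046×(N2 in V), and the separation unit passes all N2, so N2 in B = N2 in V = 3648.5 lb/h.
O2 in B: m_A = 504×0.667 + (1−0.046)·(1−0.464)·m_A, so m_A = 336.17/0.4887 = 687.94 lb/h.
B = 687.94 + 3648.5 = 4336.5 lb/h.
N2 fraction in B = 3648.5/4336.5 = 0.841.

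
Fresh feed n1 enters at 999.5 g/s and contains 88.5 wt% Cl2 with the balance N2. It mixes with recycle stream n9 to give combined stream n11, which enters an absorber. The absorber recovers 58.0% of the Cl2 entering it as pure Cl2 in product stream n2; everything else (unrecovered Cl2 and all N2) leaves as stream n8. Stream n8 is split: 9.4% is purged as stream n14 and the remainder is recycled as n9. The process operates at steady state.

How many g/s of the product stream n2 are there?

828.2 g/s

Cl2 in n11: m_A = 999.5×0.885 + (1−0.094)·(1−0.580)·m_A, so m_A = 884.56/0.6195 = 1427.9 g/s.
Product n2 = 0.580×1427.9 = 828.18 g/s.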